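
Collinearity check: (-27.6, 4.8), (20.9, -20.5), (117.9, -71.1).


Cross product: (20.9-(-27.6))*((-71.1)-4.8) - ((-20.5)-4.8)*(117.9-(-27.6))
= 0

Yes, collinear


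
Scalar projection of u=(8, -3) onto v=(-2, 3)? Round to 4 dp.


u.v = -25, |v| = sqrt(13) = 3.6056
Scalar projection = u.v / |v| = -25 / sqrt(13) = -6.9338

-6.9338


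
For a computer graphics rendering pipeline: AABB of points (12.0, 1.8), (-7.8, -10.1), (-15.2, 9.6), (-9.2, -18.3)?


x range: [-15.2, 12]
y range: [-18.3, 9.6]
Bounding box: (-15.2,-18.3) to (12,9.6)

(-15.2,-18.3) to (12,9.6)


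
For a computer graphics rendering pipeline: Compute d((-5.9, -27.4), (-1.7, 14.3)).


dx=4.2, dy=41.7
d^2 = 4.2^2 + 41.7^2 = 1756.53
d = sqrt(1756.53) = 41.911

41.911


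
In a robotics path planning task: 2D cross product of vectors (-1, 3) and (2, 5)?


u x v = u_x*v_y - u_y*v_x = (-1)*5 - 3*2
= (-5) - 6 = -11

-11


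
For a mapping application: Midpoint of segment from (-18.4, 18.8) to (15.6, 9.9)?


M = (((-18.4)+15.6)/2, (18.8+9.9)/2)
= (-1.4, 14.35)

(-1.4, 14.35)


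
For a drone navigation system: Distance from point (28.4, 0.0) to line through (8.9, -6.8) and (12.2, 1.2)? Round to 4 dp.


|cross product| = 133.56
|line direction| = sqrt(74.89) = 8.6539
Distance = 133.56/sqrt(74.89) = 15.4335

15.4335


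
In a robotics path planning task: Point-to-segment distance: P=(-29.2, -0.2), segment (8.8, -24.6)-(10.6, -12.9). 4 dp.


Project P onto AB: t = 1 (clamped to [0,1])
Closest point on segment: (10.6, -12.9)
Distance: 41.7771

41.7771


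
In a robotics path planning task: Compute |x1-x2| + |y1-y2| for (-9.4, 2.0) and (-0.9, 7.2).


|(-9.4)-(-0.9)| + |2-7.2| = 8.5 + 5.2 = 13.7

13.7


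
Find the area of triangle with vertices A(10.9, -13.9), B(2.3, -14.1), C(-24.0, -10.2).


Area = |x_A(y_B-y_C) + x_B(y_C-y_A) + x_C(y_A-y_B)|/2
= |(-42.51) + 8.51 + (-4.8)|/2
= 38.8/2 = 19.4

19.4


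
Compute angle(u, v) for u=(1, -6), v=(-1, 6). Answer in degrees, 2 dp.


u.v = -37, |u| = sqrt(37) = 6.0828, |v| = sqrt(37) = 6.0828
cos(theta) = u.v/(|u||v|) = -37/sqrt(1369) = -1
theta = acos(-1) = 180 degrees

180 degrees


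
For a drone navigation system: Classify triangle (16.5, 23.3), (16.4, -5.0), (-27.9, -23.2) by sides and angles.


Side lengths squared: AB^2=800.9, BC^2=2293.73, CA^2=4133.61
Sorted: [800.9, 2293.73, 4133.61]
By sides: Scalene, By angles: Obtuse

Scalene, Obtuse


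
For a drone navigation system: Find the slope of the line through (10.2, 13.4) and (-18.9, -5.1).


slope = (y2-y1)/(x2-x1) = ((-5.1)-13.4)/((-18.9)-10.2) = (-18.5)/(-29.1) = 0.6357

0.6357


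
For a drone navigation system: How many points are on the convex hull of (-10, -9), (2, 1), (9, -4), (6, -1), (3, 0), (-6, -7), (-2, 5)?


Convex hull vertices (CCW): (-10, -9), (9, -4), (6, -1), (-2, 5)
Count = 4

4


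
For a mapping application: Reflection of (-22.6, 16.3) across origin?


Reflection over origin: (x,y) -> (-x,-y)
(-22.6, 16.3) -> (22.6, -16.3)

(22.6, -16.3)


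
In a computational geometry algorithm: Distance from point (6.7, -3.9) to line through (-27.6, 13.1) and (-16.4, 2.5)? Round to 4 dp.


|cross product| = 173.18
|line direction| = sqrt(237.8) = 15.4208
Distance = 173.18/sqrt(237.8) = 11.2303

11.2303


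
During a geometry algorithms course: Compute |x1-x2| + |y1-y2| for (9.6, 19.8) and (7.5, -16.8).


|9.6-7.5| + |19.8-(-16.8)| = 2.1 + 36.6 = 38.7

38.7


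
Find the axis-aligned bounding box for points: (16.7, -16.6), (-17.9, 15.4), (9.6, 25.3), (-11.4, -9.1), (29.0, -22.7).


x range: [-17.9, 29]
y range: [-22.7, 25.3]
Bounding box: (-17.9,-22.7) to (29,25.3)

(-17.9,-22.7) to (29,25.3)


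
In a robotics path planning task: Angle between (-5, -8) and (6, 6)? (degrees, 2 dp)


u.v = -78, |u| = sqrt(89) = 9.434, |v| = sqrt(72) = 8.4853
cos(theta) = u.v/(|u||v|) = -78/sqrt(6408) = -0.974391
theta = acos(-0.974391) = 167.01 degrees

167.01 degrees


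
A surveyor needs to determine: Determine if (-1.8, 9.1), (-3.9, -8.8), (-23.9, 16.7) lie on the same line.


Cross product: ((-3.9)-(-1.8))*(16.7-9.1) - ((-8.8)-9.1)*((-23.9)-(-1.8))
= -411.55

No, not collinear


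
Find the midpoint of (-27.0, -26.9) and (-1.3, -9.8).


M = (((-27)+(-1.3))/2, ((-26.9)+(-9.8))/2)
= (-14.15, -18.35)

(-14.15, -18.35)


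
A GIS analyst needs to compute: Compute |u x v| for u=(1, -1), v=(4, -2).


|u x v| = |1*(-2) - (-1)*4|
= |(-2) - (-4)| = 2

2


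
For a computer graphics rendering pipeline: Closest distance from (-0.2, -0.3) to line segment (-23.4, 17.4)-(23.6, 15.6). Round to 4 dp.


Project P onto AB: t = 0.5073 (clamped to [0,1])
Closest point on segment: (0.4429, 16.4869)
Distance: 16.7992

16.7992


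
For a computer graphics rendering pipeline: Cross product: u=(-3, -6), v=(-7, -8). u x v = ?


u x v = u_x*v_y - u_y*v_x = (-3)*(-8) - (-6)*(-7)
= 24 - 42 = -18

-18


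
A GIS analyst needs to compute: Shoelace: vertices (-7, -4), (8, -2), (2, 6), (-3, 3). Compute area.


Shoelace sum: ((-7)*(-2) - 8*(-4)) + (8*6 - 2*(-2)) + (2*3 - (-3)*6) + ((-3)*(-4) - (-7)*3)
= 155
Area = |155|/2 = 77.5

77.5


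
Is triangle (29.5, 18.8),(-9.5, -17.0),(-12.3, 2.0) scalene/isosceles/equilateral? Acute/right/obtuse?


Side lengths squared: AB^2=2802.64, BC^2=368.84, CA^2=2029.48
Sorted: [368.84, 2029.48, 2802.64]
By sides: Scalene, By angles: Obtuse

Scalene, Obtuse


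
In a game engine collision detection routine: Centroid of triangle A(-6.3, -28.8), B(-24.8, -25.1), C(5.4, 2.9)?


Centroid = ((x_A+x_B+x_C)/3, (y_A+y_B+y_C)/3)
= (((-6.3)+(-24.8)+5.4)/3, ((-28.8)+(-25.1)+2.9)/3)
= (-8.5667, -17)

(-8.5667, -17)


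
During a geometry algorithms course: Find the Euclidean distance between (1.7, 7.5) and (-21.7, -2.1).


dx=-23.4, dy=-9.6
d^2 = (-23.4)^2 + (-9.6)^2 = 639.72
d = sqrt(639.72) = 25.2927

25.2927


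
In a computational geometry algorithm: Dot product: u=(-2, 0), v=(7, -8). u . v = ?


u . v = u_x*v_x + u_y*v_y = (-2)*7 + 0*(-8)
= (-14) + 0 = -14

-14


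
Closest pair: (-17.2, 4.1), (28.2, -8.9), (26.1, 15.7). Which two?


d(P0,P1) = 47.2246, d(P0,P2) = 44.8269, d(P1,P2) = 24.6895
Closest: P1 and P2

Closest pair: (28.2, -8.9) and (26.1, 15.7), distance = 24.6895


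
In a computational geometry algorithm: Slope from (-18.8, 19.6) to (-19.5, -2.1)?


slope = (y2-y1)/(x2-x1) = ((-2.1)-19.6)/((-19.5)-(-18.8)) = (-21.7)/(-0.7) = 31

31


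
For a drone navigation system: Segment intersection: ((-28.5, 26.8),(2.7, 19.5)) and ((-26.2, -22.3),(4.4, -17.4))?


Cross products: d1=1513.73, d2=1137.47, d3=-1515.13, d4=-1138.87
d1*d2 < 0 and d3*d4 < 0? no

No, they don't intersect


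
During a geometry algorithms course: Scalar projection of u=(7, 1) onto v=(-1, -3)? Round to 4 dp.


u.v = -10, |v| = sqrt(10) = 3.1623
Scalar projection = u.v / |v| = -10 / sqrt(10) = -3.1623

-3.1623


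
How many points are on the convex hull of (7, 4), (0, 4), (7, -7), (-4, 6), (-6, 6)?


Convex hull vertices (CCW): (-6, 6), (7, -7), (7, 4), (-4, 6)
Count = 4

4


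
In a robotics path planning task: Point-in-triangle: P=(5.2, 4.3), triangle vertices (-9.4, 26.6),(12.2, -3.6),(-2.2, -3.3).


Cross products: AB x AP = -40.76, BC x BP = -111.66, CA x CP = -275.98
All same sign? yes

Yes, inside


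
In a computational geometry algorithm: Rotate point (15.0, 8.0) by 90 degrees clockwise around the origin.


90° CW: (x,y) -> (y, -x)
(15,8) -> (8, -15)

(8, -15)


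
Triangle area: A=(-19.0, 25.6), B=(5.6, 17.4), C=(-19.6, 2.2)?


Area = |x_A(y_B-y_C) + x_B(y_C-y_A) + x_C(y_A-y_B)|/2
= |(-288.8) + (-131.04) + (-160.72)|/2
= 580.56/2 = 290.28

290.28


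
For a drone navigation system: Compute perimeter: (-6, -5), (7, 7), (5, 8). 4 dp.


Sides: (-6, -5)->(7, 7): sqrt(313) = 17.691806, (7, 7)->(5, 8): sqrt(5) = 2.236068, (5, 8)->(-6, -5): sqrt(290) = 17.029386
Sum = 36.95726
Perimeter = 36.9573

36.9573


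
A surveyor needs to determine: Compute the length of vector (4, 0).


|u| = sqrt(4^2 + 0^2) = sqrt(16) = 4

4


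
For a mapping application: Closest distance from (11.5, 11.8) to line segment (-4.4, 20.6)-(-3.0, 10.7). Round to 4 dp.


Project P onto AB: t = 1 (clamped to [0,1])
Closest point on segment: (-3, 10.7)
Distance: 14.5417

14.5417


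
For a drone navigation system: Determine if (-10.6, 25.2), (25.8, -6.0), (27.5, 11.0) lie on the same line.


Cross product: (25.8-(-10.6))*(11-25.2) - ((-6)-25.2)*(27.5-(-10.6))
= 671.84

No, not collinear


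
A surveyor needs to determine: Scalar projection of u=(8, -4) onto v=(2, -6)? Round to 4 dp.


u.v = 40, |v| = sqrt(40) = 6.3246
Scalar projection = u.v / |v| = 40 / sqrt(40) = 6.3246

6.3246


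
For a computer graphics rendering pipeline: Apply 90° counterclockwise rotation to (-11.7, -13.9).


90° CCW: (x,y) -> (-y, x)
(-11.7,-13.9) -> (13.9, -11.7)

(13.9, -11.7)


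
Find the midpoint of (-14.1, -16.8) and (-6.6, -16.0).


M = (((-14.1)+(-6.6))/2, ((-16.8)+(-16))/2)
= (-10.35, -16.4)

(-10.35, -16.4)


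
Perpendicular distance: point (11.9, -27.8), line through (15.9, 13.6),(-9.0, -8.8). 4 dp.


|cross product| = 941.26
|line direction| = sqrt(1121.77) = 33.4928
Distance = 941.26/sqrt(1121.77) = 28.1033

28.1033


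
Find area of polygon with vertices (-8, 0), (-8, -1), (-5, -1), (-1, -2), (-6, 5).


Shoelace sum: ((-8)*(-1) - (-8)*0) + ((-8)*(-1) - (-5)*(-1)) + ((-5)*(-2) - (-1)*(-1)) + ((-1)*5 - (-6)*(-2)) + ((-6)*0 - (-8)*5)
= 43
Area = |43|/2 = 21.5

21.5


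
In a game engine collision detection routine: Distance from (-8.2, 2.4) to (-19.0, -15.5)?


dx=-10.8, dy=-17.9
d^2 = (-10.8)^2 + (-17.9)^2 = 437.05
d = sqrt(437.05) = 20.9057

20.9057


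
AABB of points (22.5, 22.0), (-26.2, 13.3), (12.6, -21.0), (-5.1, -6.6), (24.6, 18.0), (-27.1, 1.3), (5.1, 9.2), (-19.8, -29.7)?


x range: [-27.1, 24.6]
y range: [-29.7, 22]
Bounding box: (-27.1,-29.7) to (24.6,22)

(-27.1,-29.7) to (24.6,22)


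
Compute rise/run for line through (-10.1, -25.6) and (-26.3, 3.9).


slope = (y2-y1)/(x2-x1) = (3.9-(-25.6))/((-26.3)-(-10.1)) = 29.5/(-16.2) = -1.821

-1.821


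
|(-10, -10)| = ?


|u| = sqrt((-10)^2 + (-10)^2) = sqrt(200) = 14.1421

14.1421


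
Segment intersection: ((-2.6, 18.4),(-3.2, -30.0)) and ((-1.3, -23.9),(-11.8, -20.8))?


Cross products: d1=-440.12, d2=69.94, d3=88.3, d4=-421.76
d1*d2 < 0 and d3*d4 < 0? yes

Yes, they intersect


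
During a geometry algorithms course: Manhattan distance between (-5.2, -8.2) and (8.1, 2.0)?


|(-5.2)-8.1| + |(-8.2)-2| = 13.3 + 10.2 = 23.5

23.5


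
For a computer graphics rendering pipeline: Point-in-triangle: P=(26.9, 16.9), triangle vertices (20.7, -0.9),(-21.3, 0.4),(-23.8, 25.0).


Cross products: AB x AP = -755.66, BC x BP = -1226.97, CA x CP = 952.68
All same sign? no

No, outside


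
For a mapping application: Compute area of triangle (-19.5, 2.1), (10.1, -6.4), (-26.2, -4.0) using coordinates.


Area = |x_A(y_B-y_C) + x_B(y_C-y_A) + x_C(y_A-y_B)|/2
= |46.8 + (-61.61) + (-222.7)|/2
= 237.51/2 = 118.755

118.755


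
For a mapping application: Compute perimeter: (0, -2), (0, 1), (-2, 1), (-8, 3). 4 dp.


Sides: (0, -2)->(0, 1): sqrt(9) = 3, (0, 1)->(-2, 1): sqrt(4) = 2, (-2, 1)->(-8, 3): sqrt(40) = 6.324555, (-8, 3)->(0, -2): sqrt(89) = 9.433981
Sum = 20.758536
Perimeter = 20.7585

20.7585


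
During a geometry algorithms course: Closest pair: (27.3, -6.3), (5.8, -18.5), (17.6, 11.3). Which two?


d(P0,P1) = 24.7202, d(P0,P2) = 20.096, d(P1,P2) = 32.0512
Closest: P0 and P2

Closest pair: (27.3, -6.3) and (17.6, 11.3), distance = 20.096


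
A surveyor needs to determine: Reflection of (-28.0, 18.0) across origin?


Reflection over origin: (x,y) -> (-x,-y)
(-28, 18) -> (28, -18)

(28, -18)


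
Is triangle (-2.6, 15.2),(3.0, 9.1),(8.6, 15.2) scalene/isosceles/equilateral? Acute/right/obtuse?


Side lengths squared: AB^2=68.57, BC^2=68.57, CA^2=125.44
Sorted: [68.57, 68.57, 125.44]
By sides: Isosceles, By angles: Acute

Isosceles, Acute


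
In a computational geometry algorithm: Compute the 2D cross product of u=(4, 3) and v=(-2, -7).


u x v = u_x*v_y - u_y*v_x = 4*(-7) - 3*(-2)
= (-28) - (-6) = -22

-22


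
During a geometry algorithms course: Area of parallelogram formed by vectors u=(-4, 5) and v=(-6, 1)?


|u x v| = |(-4)*1 - 5*(-6)|
= |(-4) - (-30)| = 26

26


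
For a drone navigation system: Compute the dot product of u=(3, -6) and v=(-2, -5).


u . v = u_x*v_x + u_y*v_y = 3*(-2) + (-6)*(-5)
= (-6) + 30 = 24

24


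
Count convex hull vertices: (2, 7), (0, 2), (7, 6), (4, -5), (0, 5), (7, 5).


Convex hull vertices (CCW): (0, 2), (4, -5), (7, 5), (7, 6), (2, 7), (0, 5)
Count = 6

6


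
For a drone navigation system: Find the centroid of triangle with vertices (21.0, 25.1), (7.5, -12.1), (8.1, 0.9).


Centroid = ((x_A+x_B+x_C)/3, (y_A+y_B+y_C)/3)
= ((21+7.5+8.1)/3, (25.1+(-12.1)+0.9)/3)
= (12.2, 4.6333)

(12.2, 4.6333)


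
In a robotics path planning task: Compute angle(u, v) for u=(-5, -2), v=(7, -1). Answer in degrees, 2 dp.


u.v = -33, |u| = sqrt(29) = 5.3852, |v| = sqrt(50) = 7.0711
cos(theta) = u.v/(|u||v|) = -33/sqrt(1450) = -0.866622
theta = acos(-0.866622) = 150.07 degrees

150.07 degrees


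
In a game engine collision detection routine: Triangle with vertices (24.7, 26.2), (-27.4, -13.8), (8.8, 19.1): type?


Side lengths squared: AB^2=4314.41, BC^2=2392.85, CA^2=303.22
Sorted: [303.22, 2392.85, 4314.41]
By sides: Scalene, By angles: Obtuse

Scalene, Obtuse


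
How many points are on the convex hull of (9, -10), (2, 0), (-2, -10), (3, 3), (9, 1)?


Convex hull vertices (CCW): (-2, -10), (9, -10), (9, 1), (3, 3)
Count = 4

4


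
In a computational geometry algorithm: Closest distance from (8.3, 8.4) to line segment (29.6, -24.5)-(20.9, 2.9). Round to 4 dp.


Project P onto AB: t = 1 (clamped to [0,1])
Closest point on segment: (20.9, 2.9)
Distance: 13.7481

13.7481


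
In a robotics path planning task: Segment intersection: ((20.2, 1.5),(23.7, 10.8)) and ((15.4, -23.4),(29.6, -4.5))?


Cross products: d1=262.86, d2=328.77, d3=-42.51, d4=-108.42
d1*d2 < 0 and d3*d4 < 0? no

No, they don't intersect


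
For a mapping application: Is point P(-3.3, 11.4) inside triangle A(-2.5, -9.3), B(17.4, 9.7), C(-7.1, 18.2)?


Cross products: AB x AP = 427.13, BC x BP = 134.3, CA x CP = 73.22
All same sign? yes

Yes, inside


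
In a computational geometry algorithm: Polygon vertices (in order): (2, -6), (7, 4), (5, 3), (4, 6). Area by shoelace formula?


Shoelace sum: (2*4 - 7*(-6)) + (7*3 - 5*4) + (5*6 - 4*3) + (4*(-6) - 2*6)
= 33
Area = |33|/2 = 16.5

16.5


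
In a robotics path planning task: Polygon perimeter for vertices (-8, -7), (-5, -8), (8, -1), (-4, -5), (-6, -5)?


Sides: (-8, -7)->(-5, -8): sqrt(10) = 3.162278, (-5, -8)->(8, -1): sqrt(218) = 14.764823, (8, -1)->(-4, -5): sqrt(160) = 12.649111, (-4, -5)->(-6, -5): sqrt(4) = 2, (-6, -5)->(-8, -7): sqrt(8) = 2.828427
Sum = 35.404639
Perimeter = 35.4046

35.4046


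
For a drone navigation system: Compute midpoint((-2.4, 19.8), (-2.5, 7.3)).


M = (((-2.4)+(-2.5))/2, (19.8+7.3)/2)
= (-2.45, 13.55)

(-2.45, 13.55)


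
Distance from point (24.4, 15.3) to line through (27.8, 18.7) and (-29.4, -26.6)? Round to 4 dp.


|cross product| = 40.46
|line direction| = sqrt(5323.93) = 72.9653
Distance = 40.46/sqrt(5323.93) = 0.5545

0.5545


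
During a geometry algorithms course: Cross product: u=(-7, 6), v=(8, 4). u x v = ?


u x v = u_x*v_y - u_y*v_x = (-7)*4 - 6*8
= (-28) - 48 = -76

-76


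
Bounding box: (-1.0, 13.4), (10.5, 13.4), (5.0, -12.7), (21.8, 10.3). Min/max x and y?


x range: [-1, 21.8]
y range: [-12.7, 13.4]
Bounding box: (-1,-12.7) to (21.8,13.4)

(-1,-12.7) to (21.8,13.4)


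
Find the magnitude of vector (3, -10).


|u| = sqrt(3^2 + (-10)^2) = sqrt(109) = 10.4403

10.4403


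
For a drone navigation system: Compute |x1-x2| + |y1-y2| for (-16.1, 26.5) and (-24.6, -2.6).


|(-16.1)-(-24.6)| + |26.5-(-2.6)| = 8.5 + 29.1 = 37.6

37.6


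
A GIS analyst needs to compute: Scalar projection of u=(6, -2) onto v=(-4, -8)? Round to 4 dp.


u.v = -8, |v| = sqrt(80) = 8.9443
Scalar projection = u.v / |v| = -8 / sqrt(80) = -0.8944

-0.8944


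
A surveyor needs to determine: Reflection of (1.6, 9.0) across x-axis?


Reflection over x-axis: (x,y) -> (x,-y)
(1.6, 9) -> (1.6, -9)

(1.6, -9)


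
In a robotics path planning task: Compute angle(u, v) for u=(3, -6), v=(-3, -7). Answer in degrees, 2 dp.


u.v = 33, |u| = sqrt(45) = 6.7082, |v| = sqrt(58) = 7.6158
cos(theta) = u.v/(|u||v|) = 33/sqrt(2610) = 0.645942
theta = acos(0.645942) = 49.76 degrees

49.76 degrees


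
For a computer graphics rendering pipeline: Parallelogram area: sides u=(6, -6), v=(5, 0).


|u x v| = |6*0 - (-6)*5|
= |0 - (-30)| = 30

30


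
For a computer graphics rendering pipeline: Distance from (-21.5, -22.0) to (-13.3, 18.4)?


dx=8.2, dy=40.4
d^2 = 8.2^2 + 40.4^2 = 1699.4
d = sqrt(1699.4) = 41.2238

41.2238


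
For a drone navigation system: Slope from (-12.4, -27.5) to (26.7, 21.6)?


slope = (y2-y1)/(x2-x1) = (21.6-(-27.5))/(26.7-(-12.4)) = 49.1/39.1 = 1.2558

1.2558


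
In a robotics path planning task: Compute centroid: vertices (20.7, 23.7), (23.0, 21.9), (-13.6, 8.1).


Centroid = ((x_A+x_B+x_C)/3, (y_A+y_B+y_C)/3)
= ((20.7+23+(-13.6))/3, (23.7+21.9+8.1)/3)
= (10.0333, 17.9)

(10.0333, 17.9)


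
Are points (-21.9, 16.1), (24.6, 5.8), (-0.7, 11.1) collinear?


Cross product: (24.6-(-21.9))*(11.1-16.1) - (5.8-16.1)*((-0.7)-(-21.9))
= -14.14

No, not collinear


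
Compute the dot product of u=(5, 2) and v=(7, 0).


u . v = u_x*v_x + u_y*v_y = 5*7 + 2*0
= 35 + 0 = 35

35


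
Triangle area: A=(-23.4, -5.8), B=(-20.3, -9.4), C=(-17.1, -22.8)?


Area = |x_A(y_B-y_C) + x_B(y_C-y_A) + x_C(y_A-y_B)|/2
= |(-313.56) + 345.1 + (-61.56)|/2
= 30.02/2 = 15.01

15.01


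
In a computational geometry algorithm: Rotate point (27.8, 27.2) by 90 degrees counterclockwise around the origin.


90° CCW: (x,y) -> (-y, x)
(27.8,27.2) -> (-27.2, 27.8)

(-27.2, 27.8)


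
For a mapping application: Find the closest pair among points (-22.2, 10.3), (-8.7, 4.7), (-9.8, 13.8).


d(P0,P1) = 14.6154, d(P0,P2) = 12.8845, d(P1,P2) = 9.1662
Closest: P1 and P2

Closest pair: (-8.7, 4.7) and (-9.8, 13.8), distance = 9.1662


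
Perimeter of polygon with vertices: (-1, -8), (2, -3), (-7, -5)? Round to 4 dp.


Sides: (-1, -8)->(2, -3): sqrt(34) = 5.830952, (2, -3)->(-7, -5): sqrt(85) = 9.219544, (-7, -5)->(-1, -8): sqrt(45) = 6.708204
Sum = 21.7587
Perimeter = 21.7587

21.7587


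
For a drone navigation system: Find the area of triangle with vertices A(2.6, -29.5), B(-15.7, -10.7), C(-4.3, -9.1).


Area = |x_A(y_B-y_C) + x_B(y_C-y_A) + x_C(y_A-y_B)|/2
= |(-4.16) + (-320.28) + 80.84|/2
= 243.6/2 = 121.8

121.8


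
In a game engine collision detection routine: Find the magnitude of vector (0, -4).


|u| = sqrt(0^2 + (-4)^2) = sqrt(16) = 4

4


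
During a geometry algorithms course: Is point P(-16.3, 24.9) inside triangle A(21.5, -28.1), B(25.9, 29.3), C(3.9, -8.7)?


Cross products: AB x AP = 2402.92, BC x BP = -1506.8, CA x CP = 199.48
All same sign? no

No, outside


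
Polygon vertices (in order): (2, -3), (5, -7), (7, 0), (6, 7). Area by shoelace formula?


Shoelace sum: (2*(-7) - 5*(-3)) + (5*0 - 7*(-7)) + (7*7 - 6*0) + (6*(-3) - 2*7)
= 67
Area = |67|/2 = 33.5

33.5


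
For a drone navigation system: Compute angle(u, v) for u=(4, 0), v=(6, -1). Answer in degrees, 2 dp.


u.v = 24, |u| = sqrt(16) = 4, |v| = sqrt(37) = 6.0828
cos(theta) = u.v/(|u||v|) = 24/sqrt(592) = 0.986394
theta = acos(0.986394) = 9.46 degrees

9.46 degrees


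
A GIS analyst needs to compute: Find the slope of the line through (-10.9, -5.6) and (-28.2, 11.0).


slope = (y2-y1)/(x2-x1) = (11-(-5.6))/((-28.2)-(-10.9)) = 16.6/(-17.3) = -0.9595

-0.9595


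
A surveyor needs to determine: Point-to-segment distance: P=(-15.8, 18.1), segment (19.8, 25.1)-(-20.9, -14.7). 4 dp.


Project P onto AB: t = 0.5331 (clamped to [0,1])
Closest point on segment: (-1.8971, 3.8827)
Distance: 19.8852

19.8852


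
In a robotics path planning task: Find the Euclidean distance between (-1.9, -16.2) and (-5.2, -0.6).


dx=-3.3, dy=15.6
d^2 = (-3.3)^2 + 15.6^2 = 254.25
d = sqrt(254.25) = 15.9452

15.9452


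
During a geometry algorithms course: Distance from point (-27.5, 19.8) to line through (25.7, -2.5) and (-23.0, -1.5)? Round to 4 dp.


|cross product| = 1032.81
|line direction| = sqrt(2372.69) = 48.7103
Distance = 1032.81/sqrt(2372.69) = 21.2031

21.2031


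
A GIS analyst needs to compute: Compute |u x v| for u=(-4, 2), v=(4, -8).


|u x v| = |(-4)*(-8) - 2*4|
= |32 - 8| = 24

24


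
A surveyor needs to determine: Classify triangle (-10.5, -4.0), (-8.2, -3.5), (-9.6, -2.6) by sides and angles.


Side lengths squared: AB^2=5.54, BC^2=2.77, CA^2=2.77
Sorted: [2.77, 2.77, 5.54]
By sides: Isosceles, By angles: Right

Isosceles, Right


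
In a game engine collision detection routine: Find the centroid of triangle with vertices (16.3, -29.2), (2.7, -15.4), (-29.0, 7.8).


Centroid = ((x_A+x_B+x_C)/3, (y_A+y_B+y_C)/3)
= ((16.3+2.7+(-29))/3, ((-29.2)+(-15.4)+7.8)/3)
= (-3.3333, -12.2667)

(-3.3333, -12.2667)


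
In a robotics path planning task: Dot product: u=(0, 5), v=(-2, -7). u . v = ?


u . v = u_x*v_x + u_y*v_y = 0*(-2) + 5*(-7)
= 0 + (-35) = -35

-35


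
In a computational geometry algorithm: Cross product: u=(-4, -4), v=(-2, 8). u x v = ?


u x v = u_x*v_y - u_y*v_x = (-4)*8 - (-4)*(-2)
= (-32) - 8 = -40

-40


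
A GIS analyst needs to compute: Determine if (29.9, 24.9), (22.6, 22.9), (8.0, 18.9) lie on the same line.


Cross product: (22.6-29.9)*(18.9-24.9) - (22.9-24.9)*(8-29.9)
= 0

Yes, collinear


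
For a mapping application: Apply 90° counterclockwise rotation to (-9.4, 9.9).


90° CCW: (x,y) -> (-y, x)
(-9.4,9.9) -> (-9.9, -9.4)

(-9.9, -9.4)


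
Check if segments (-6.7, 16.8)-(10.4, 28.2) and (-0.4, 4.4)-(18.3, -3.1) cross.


Cross products: d1=184.63, d2=526.06, d3=-283.86, d4=-625.29
d1*d2 < 0 and d3*d4 < 0? no

No, they don't intersect


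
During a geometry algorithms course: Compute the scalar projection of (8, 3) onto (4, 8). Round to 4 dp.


u.v = 56, |v| = sqrt(80) = 8.9443
Scalar projection = u.v / |v| = 56 / sqrt(80) = 6.261

6.261


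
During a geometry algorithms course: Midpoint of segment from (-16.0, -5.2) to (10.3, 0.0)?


M = (((-16)+10.3)/2, ((-5.2)+0)/2)
= (-2.85, -2.6)

(-2.85, -2.6)


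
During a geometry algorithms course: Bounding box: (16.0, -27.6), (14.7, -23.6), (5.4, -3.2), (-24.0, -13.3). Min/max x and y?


x range: [-24, 16]
y range: [-27.6, -3.2]
Bounding box: (-24,-27.6) to (16,-3.2)

(-24,-27.6) to (16,-3.2)


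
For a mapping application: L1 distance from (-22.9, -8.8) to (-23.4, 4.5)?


|(-22.9)-(-23.4)| + |(-8.8)-4.5| = 0.5 + 13.3 = 13.8

13.8


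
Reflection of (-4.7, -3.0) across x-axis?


Reflection over x-axis: (x,y) -> (x,-y)
(-4.7, -3) -> (-4.7, 3)

(-4.7, 3)


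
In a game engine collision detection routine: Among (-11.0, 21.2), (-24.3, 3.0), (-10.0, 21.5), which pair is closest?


d(P0,P1) = 22.5417, d(P0,P2) = 1.044, d(P1,P2) = 23.3825
Closest: P0 and P2

Closest pair: (-11.0, 21.2) and (-10.0, 21.5), distance = 1.044


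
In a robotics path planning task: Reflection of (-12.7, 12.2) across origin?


Reflection over origin: (x,y) -> (-x,-y)
(-12.7, 12.2) -> (12.7, -12.2)

(12.7, -12.2)


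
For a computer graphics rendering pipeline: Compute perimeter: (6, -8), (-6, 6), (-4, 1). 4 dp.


Sides: (6, -8)->(-6, 6): sqrt(340) = 18.439089, (-6, 6)->(-4, 1): sqrt(29) = 5.385165, (-4, 1)->(6, -8): sqrt(181) = 13.453624
Sum = 37.277878
Perimeter = 37.2779

37.2779


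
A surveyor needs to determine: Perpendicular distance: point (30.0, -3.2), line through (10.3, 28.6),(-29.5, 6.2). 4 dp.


|cross product| = 1706.92
|line direction| = sqrt(2085.8) = 45.6706
Distance = 1706.92/sqrt(2085.8) = 37.3746

37.3746


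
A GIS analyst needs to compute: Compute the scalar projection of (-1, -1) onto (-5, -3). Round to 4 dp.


u.v = 8, |v| = sqrt(34) = 5.831
Scalar projection = u.v / |v| = 8 / sqrt(34) = 1.372

1.372


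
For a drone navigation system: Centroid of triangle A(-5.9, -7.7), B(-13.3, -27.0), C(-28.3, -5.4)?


Centroid = ((x_A+x_B+x_C)/3, (y_A+y_B+y_C)/3)
= (((-5.9)+(-13.3)+(-28.3))/3, ((-7.7)+(-27)+(-5.4))/3)
= (-15.8333, -13.3667)

(-15.8333, -13.3667)


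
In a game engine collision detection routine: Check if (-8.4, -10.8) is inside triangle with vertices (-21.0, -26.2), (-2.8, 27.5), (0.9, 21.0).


Cross products: AB x AP = -396.34, BC x BP = -178.11, CA x CP = 257.46
All same sign? no

No, outside


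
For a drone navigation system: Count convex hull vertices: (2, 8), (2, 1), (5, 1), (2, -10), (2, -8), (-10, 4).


Convex hull vertices (CCW): (-10, 4), (2, -10), (5, 1), (2, 8)
Count = 4

4


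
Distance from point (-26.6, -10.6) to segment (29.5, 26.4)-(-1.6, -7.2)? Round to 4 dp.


Project P onto AB: t = 1 (clamped to [0,1])
Closest point on segment: (-1.6, -7.2)
Distance: 25.2301

25.2301


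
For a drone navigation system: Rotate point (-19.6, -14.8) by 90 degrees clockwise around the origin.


90° CW: (x,y) -> (y, -x)
(-19.6,-14.8) -> (-14.8, 19.6)

(-14.8, 19.6)


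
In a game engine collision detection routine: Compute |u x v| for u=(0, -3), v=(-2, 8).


|u x v| = |0*8 - (-3)*(-2)|
= |0 - 6| = 6

6


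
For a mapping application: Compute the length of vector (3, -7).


|u| = sqrt(3^2 + (-7)^2) = sqrt(58) = 7.6158

7.6158


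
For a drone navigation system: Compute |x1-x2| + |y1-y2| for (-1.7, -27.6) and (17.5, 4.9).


|(-1.7)-17.5| + |(-27.6)-4.9| = 19.2 + 32.5 = 51.7

51.7


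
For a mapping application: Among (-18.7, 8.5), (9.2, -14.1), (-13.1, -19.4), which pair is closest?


d(P0,P1) = 35.905, d(P0,P2) = 28.4565, d(P1,P2) = 22.9212
Closest: P1 and P2

Closest pair: (9.2, -14.1) and (-13.1, -19.4), distance = 22.9212


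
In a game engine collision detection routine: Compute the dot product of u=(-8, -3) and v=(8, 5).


u . v = u_x*v_x + u_y*v_y = (-8)*8 + (-3)*5
= (-64) + (-15) = -79

-79


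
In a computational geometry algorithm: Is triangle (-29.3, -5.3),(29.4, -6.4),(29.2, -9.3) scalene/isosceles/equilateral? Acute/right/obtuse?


Side lengths squared: AB^2=3446.9, BC^2=8.45, CA^2=3438.25
Sorted: [8.45, 3438.25, 3446.9]
By sides: Scalene, By angles: Obtuse

Scalene, Obtuse


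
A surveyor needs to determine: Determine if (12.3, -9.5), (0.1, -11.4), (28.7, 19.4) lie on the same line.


Cross product: (0.1-12.3)*(19.4-(-9.5)) - ((-11.4)-(-9.5))*(28.7-12.3)
= -321.42

No, not collinear


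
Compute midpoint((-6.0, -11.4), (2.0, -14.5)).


M = (((-6)+2)/2, ((-11.4)+(-14.5))/2)
= (-2, -12.95)

(-2, -12.95)


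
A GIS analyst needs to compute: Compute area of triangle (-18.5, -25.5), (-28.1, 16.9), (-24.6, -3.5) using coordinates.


Area = |x_A(y_B-y_C) + x_B(y_C-y_A) + x_C(y_A-y_B)|/2
= |(-377.4) + (-618.2) + 1043.04|/2
= 47.44/2 = 23.72

23.72


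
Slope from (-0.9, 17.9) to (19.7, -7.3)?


slope = (y2-y1)/(x2-x1) = ((-7.3)-17.9)/(19.7-(-0.9)) = (-25.2)/20.6 = -1.2233

-1.2233


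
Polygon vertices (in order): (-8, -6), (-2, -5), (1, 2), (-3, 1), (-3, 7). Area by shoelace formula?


Shoelace sum: ((-8)*(-5) - (-2)*(-6)) + ((-2)*2 - 1*(-5)) + (1*1 - (-3)*2) + ((-3)*7 - (-3)*1) + ((-3)*(-6) - (-8)*7)
= 92
Area = |92|/2 = 46

46


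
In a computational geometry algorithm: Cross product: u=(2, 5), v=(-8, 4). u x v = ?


u x v = u_x*v_y - u_y*v_x = 2*4 - 5*(-8)
= 8 - (-40) = 48

48


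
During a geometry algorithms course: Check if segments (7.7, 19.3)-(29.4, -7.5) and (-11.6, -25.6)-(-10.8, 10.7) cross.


Cross products: d1=-664.67, d2=-1473.82, d3=-1491.57, d4=-682.42
d1*d2 < 0 and d3*d4 < 0? no

No, they don't intersect


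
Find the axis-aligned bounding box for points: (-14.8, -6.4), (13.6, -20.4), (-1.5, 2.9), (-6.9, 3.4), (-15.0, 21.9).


x range: [-15, 13.6]
y range: [-20.4, 21.9]
Bounding box: (-15,-20.4) to (13.6,21.9)

(-15,-20.4) to (13.6,21.9)


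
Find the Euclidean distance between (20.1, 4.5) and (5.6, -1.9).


dx=-14.5, dy=-6.4
d^2 = (-14.5)^2 + (-6.4)^2 = 251.21
d = sqrt(251.21) = 15.8496

15.8496


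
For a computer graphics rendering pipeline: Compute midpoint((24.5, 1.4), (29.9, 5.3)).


M = ((24.5+29.9)/2, (1.4+5.3)/2)
= (27.2, 3.35)

(27.2, 3.35)


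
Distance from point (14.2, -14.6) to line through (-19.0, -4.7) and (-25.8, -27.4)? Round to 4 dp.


|cross product| = 820.96
|line direction| = sqrt(561.53) = 23.6966
Distance = 820.96/sqrt(561.53) = 34.6446

34.6446


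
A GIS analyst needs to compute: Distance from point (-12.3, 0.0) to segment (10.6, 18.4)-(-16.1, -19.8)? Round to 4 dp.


Project P onto AB: t = 0.6051 (clamped to [0,1])
Closest point on segment: (-5.5556, -4.714)
Distance: 8.2285

8.2285


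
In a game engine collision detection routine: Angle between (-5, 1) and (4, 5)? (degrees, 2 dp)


u.v = -15, |u| = sqrt(26) = 5.099, |v| = sqrt(41) = 6.4031
cos(theta) = u.v/(|u||v|) = -15/sqrt(1066) = -0.459423
theta = acos(-0.459423) = 117.35 degrees

117.35 degrees


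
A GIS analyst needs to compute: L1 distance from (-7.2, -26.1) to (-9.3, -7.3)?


|(-7.2)-(-9.3)| + |(-26.1)-(-7.3)| = 2.1 + 18.8 = 20.9

20.9


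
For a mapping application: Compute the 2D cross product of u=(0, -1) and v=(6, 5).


u x v = u_x*v_y - u_y*v_x = 0*5 - (-1)*6
= 0 - (-6) = 6

6


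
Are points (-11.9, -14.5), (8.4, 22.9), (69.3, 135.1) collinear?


Cross product: (8.4-(-11.9))*(135.1-(-14.5)) - (22.9-(-14.5))*(69.3-(-11.9))
= 0

Yes, collinear


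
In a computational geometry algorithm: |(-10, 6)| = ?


|u| = sqrt((-10)^2 + 6^2) = sqrt(136) = 11.6619

11.6619


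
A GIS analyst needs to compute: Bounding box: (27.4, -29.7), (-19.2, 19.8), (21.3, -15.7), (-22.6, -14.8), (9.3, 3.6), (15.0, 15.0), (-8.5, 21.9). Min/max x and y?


x range: [-22.6, 27.4]
y range: [-29.7, 21.9]
Bounding box: (-22.6,-29.7) to (27.4,21.9)

(-22.6,-29.7) to (27.4,21.9)


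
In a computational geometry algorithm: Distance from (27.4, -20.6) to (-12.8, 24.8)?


dx=-40.2, dy=45.4
d^2 = (-40.2)^2 + 45.4^2 = 3677.2
d = sqrt(3677.2) = 60.6399

60.6399


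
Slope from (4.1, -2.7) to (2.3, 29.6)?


slope = (y2-y1)/(x2-x1) = (29.6-(-2.7))/(2.3-4.1) = 32.3/(-1.8) = -17.9444

-17.9444


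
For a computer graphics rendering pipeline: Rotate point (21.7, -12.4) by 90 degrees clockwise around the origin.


90° CW: (x,y) -> (y, -x)
(21.7,-12.4) -> (-12.4, -21.7)

(-12.4, -21.7)


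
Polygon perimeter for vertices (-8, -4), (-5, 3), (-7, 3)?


Sides: (-8, -4)->(-5, 3): sqrt(58) = 7.615773, (-5, 3)->(-7, 3): sqrt(4) = 2, (-7, 3)->(-8, -4): sqrt(50) = 7.071068
Sum = 16.686841
Perimeter = 16.6868

16.6868


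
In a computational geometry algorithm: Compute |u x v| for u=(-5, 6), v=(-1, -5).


|u x v| = |(-5)*(-5) - 6*(-1)|
= |25 - (-6)| = 31

31


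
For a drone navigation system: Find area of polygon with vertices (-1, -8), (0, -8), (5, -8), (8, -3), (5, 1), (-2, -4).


Shoelace sum: ((-1)*(-8) - 0*(-8)) + (0*(-8) - 5*(-8)) + (5*(-3) - 8*(-8)) + (8*1 - 5*(-3)) + (5*(-4) - (-2)*1) + ((-2)*(-8) - (-1)*(-4))
= 114
Area = |114|/2 = 57

57


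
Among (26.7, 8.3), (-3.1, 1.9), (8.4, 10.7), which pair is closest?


d(P0,P1) = 30.4795, d(P0,P2) = 18.4567, d(P1,P2) = 14.4807
Closest: P1 and P2

Closest pair: (-3.1, 1.9) and (8.4, 10.7), distance = 14.4807


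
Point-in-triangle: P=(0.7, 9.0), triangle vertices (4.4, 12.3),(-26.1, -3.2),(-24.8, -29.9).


Cross products: AB x AP = 43.3, BC x BP = 731.42, CA x CP = 59.78
All same sign? yes

Yes, inside


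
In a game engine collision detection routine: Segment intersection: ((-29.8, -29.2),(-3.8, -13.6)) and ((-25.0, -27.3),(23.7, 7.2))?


Cross products: d1=73.07, d2=-64.21, d3=-25.48, d4=111.8
d1*d2 < 0 and d3*d4 < 0? yes

Yes, they intersect


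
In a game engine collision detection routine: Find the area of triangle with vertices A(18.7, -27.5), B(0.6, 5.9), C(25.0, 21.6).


Area = |x_A(y_B-y_C) + x_B(y_C-y_A) + x_C(y_A-y_B)|/2
= |(-293.59) + 29.46 + (-835)|/2
= 1099.13/2 = 549.565

549.565


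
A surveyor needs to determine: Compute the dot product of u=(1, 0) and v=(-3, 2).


u . v = u_x*v_x + u_y*v_y = 1*(-3) + 0*2
= (-3) + 0 = -3

-3


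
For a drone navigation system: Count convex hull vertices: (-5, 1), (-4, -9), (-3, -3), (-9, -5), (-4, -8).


Convex hull vertices (CCW): (-9, -5), (-4, -9), (-3, -3), (-5, 1)
Count = 4

4


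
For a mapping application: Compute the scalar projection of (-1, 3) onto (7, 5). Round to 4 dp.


u.v = 8, |v| = sqrt(74) = 8.6023
Scalar projection = u.v / |v| = 8 / sqrt(74) = 0.93

0.93


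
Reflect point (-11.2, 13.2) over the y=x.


Reflection over y=x: (x,y) -> (y,x)
(-11.2, 13.2) -> (13.2, -11.2)

(13.2, -11.2)


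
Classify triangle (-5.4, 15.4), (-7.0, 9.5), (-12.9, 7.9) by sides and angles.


Side lengths squared: AB^2=37.37, BC^2=37.37, CA^2=112.5
Sorted: [37.37, 37.37, 112.5]
By sides: Isosceles, By angles: Obtuse

Isosceles, Obtuse


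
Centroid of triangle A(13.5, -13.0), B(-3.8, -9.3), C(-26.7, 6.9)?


Centroid = ((x_A+x_B+x_C)/3, (y_A+y_B+y_C)/3)
= ((13.5+(-3.8)+(-26.7))/3, ((-13)+(-9.3)+6.9)/3)
= (-5.6667, -5.1333)

(-5.6667, -5.1333)


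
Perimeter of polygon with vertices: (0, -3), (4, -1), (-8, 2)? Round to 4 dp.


Sides: (0, -3)->(4, -1): sqrt(20) = 4.472136, (4, -1)->(-8, 2): sqrt(153) = 12.369317, (-8, 2)->(0, -3): sqrt(89) = 9.433981
Sum = 26.275434
Perimeter = 26.2754

26.2754


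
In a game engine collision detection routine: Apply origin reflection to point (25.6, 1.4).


Reflection over origin: (x,y) -> (-x,-y)
(25.6, 1.4) -> (-25.6, -1.4)

(-25.6, -1.4)


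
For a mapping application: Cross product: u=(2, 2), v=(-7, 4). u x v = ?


u x v = u_x*v_y - u_y*v_x = 2*4 - 2*(-7)
= 8 - (-14) = 22

22


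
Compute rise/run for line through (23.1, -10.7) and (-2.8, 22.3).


slope = (y2-y1)/(x2-x1) = (22.3-(-10.7))/((-2.8)-23.1) = 33/(-25.9) = -1.2741

-1.2741


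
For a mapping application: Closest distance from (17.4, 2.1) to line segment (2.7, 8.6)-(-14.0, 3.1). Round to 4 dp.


Project P onto AB: t = 0 (clamped to [0,1])
Closest point on segment: (2.7, 8.6)
Distance: 16.073

16.073


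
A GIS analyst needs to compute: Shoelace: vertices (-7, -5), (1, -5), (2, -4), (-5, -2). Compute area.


Shoelace sum: ((-7)*(-5) - 1*(-5)) + (1*(-4) - 2*(-5)) + (2*(-2) - (-5)*(-4)) + ((-5)*(-5) - (-7)*(-2))
= 33
Area = |33|/2 = 16.5

16.5


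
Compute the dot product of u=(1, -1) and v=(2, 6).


u . v = u_x*v_x + u_y*v_y = 1*2 + (-1)*6
= 2 + (-6) = -4

-4


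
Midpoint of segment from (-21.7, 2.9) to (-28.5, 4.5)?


M = (((-21.7)+(-28.5))/2, (2.9+4.5)/2)
= (-25.1, 3.7)

(-25.1, 3.7)


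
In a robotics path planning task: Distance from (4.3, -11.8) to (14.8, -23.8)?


dx=10.5, dy=-12
d^2 = 10.5^2 + (-12)^2 = 254.25
d = sqrt(254.25) = 15.9452

15.9452


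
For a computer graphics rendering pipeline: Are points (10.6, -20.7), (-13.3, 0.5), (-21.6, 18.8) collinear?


Cross product: ((-13.3)-10.6)*(18.8-(-20.7)) - (0.5-(-20.7))*((-21.6)-10.6)
= -261.41

No, not collinear


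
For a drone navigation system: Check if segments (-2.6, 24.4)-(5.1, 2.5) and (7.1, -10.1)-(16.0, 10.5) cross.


Cross products: d1=506.87, d2=153.34, d3=-53.22, d4=300.31
d1*d2 < 0 and d3*d4 < 0? no

No, they don't intersect


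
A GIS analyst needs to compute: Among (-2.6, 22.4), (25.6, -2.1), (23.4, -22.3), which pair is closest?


d(P0,P1) = 37.3563, d(P0,P2) = 51.7116, d(P1,P2) = 20.3194
Closest: P1 and P2

Closest pair: (25.6, -2.1) and (23.4, -22.3), distance = 20.3194


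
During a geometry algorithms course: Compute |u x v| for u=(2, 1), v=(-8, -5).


|u x v| = |2*(-5) - 1*(-8)|
= |(-10) - (-8)| = 2

2


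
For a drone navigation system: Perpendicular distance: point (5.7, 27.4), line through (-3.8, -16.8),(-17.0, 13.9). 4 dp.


|cross product| = 875.09
|line direction| = sqrt(1116.73) = 33.4175
Distance = 875.09/sqrt(1116.73) = 26.1866

26.1866


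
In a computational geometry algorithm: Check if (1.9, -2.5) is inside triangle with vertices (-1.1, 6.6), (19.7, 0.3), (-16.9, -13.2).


Cross products: AB x AP = -170.38, BC x BP = -137.82, CA x CP = -203.18
All same sign? yes

Yes, inside


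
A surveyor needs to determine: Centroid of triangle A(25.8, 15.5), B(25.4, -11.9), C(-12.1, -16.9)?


Centroid = ((x_A+x_B+x_C)/3, (y_A+y_B+y_C)/3)
= ((25.8+25.4+(-12.1))/3, (15.5+(-11.9)+(-16.9))/3)
= (13.0333, -4.4333)

(13.0333, -4.4333)


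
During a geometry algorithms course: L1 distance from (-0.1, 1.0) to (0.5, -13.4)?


|(-0.1)-0.5| + |1-(-13.4)| = 0.6 + 14.4 = 15

15


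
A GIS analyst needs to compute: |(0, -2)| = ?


|u| = sqrt(0^2 + (-2)^2) = sqrt(4) = 2

2


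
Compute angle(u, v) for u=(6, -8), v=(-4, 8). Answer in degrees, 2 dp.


u.v = -88, |u| = sqrt(100) = 10, |v| = sqrt(80) = 8.9443
cos(theta) = u.v/(|u||v|) = -88/sqrt(8000) = -0.98387
theta = acos(-0.98387) = 169.7 degrees

169.7 degrees


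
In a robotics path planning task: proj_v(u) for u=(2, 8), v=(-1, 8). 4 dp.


u.v = 62, |v| = sqrt(65) = 8.0623
Scalar projection = u.v / |v| = 62 / sqrt(65) = 7.6902

7.6902


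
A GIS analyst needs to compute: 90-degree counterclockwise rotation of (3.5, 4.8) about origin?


90° CCW: (x,y) -> (-y, x)
(3.5,4.8) -> (-4.8, 3.5)

(-4.8, 3.5)


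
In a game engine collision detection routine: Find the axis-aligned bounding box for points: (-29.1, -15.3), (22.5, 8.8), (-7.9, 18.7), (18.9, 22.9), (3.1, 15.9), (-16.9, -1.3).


x range: [-29.1, 22.5]
y range: [-15.3, 22.9]
Bounding box: (-29.1,-15.3) to (22.5,22.9)

(-29.1,-15.3) to (22.5,22.9)


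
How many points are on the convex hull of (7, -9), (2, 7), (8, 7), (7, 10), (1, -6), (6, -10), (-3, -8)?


Convex hull vertices (CCW): (-3, -8), (6, -10), (7, -9), (8, 7), (7, 10), (2, 7)
Count = 6

6


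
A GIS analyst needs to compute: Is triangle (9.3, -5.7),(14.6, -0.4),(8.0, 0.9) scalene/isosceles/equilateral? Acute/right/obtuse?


Side lengths squared: AB^2=56.18, BC^2=45.25, CA^2=45.25
Sorted: [45.25, 45.25, 56.18]
By sides: Isosceles, By angles: Acute

Isosceles, Acute


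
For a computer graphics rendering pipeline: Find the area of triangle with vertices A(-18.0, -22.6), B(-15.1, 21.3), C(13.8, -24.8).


Area = |x_A(y_B-y_C) + x_B(y_C-y_A) + x_C(y_A-y_B)|/2
= |(-829.8) + 33.22 + (-605.82)|/2
= 1402.4/2 = 701.2

701.2


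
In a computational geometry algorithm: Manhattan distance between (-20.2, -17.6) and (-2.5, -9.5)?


|(-20.2)-(-2.5)| + |(-17.6)-(-9.5)| = 17.7 + 8.1 = 25.8

25.8


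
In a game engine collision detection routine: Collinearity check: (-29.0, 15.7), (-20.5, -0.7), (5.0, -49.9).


Cross product: ((-20.5)-(-29))*((-49.9)-15.7) - ((-0.7)-15.7)*(5-(-29))
= 0

Yes, collinear


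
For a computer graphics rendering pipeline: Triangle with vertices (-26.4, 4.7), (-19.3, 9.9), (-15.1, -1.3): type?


Side lengths squared: AB^2=77.45, BC^2=143.08, CA^2=163.69
Sorted: [77.45, 143.08, 163.69]
By sides: Scalene, By angles: Acute

Scalene, Acute
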